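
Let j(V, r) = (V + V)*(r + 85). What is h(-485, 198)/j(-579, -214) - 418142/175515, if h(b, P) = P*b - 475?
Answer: -26466987773/8739593910 ≈ -3.0284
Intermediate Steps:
j(V, r) = 2*V*(85 + r) (j(V, r) = (2*V)*(85 + r) = 2*V*(85 + r))
h(b, P) = -475 + P*b
h(-485, 198)/j(-579, -214) - 418142/175515 = (-475 + 198*(-485))/((2*(-579)*(85 - 214))) - 418142/175515 = (-475 - 96030)/((2*(-579)*(-129))) - 418142*1/175515 = -96505/149382 - 418142/175515 = -26466987773/8739593910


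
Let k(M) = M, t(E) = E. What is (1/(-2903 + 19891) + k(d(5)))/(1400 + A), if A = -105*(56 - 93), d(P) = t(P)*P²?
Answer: 2123501/89781580 ≈ 0.023652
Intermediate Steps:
d(P) = P³ (d(P) = P*P² = P³)
A = 3885 (A = -105*(-37) = 3885)
(1/(-2903 + 19891) + k(d(5)))/(1400 + A) = (1/(-2903 + 19891) + 5³)/(1400 + 3885) = (1/16988 + 125)/5285 = (1/16988 + 125)*(1/5285) = (2123501/16988)*(1/5285) = 2123501/89781580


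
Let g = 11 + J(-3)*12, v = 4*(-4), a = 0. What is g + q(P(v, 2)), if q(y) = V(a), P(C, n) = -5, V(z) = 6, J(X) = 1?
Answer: 29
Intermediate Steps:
v = -16
q(y) = 6
g = 23 (g = 11 + 1*12 = 11 + 12 = 23)
g + q(P(v, 2)) = 23 + 6 = 29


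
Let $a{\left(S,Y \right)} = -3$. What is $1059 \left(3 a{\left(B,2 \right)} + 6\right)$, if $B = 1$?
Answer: $-3177$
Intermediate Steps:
$1059 \left(3 a{\left(B,2 \right)} + 6\right) = 1059 \left(3 \left(-3\right) + 6\right) = 1059 \left(-9 + 6\right) = 1059 \left(-3\right) = -3177$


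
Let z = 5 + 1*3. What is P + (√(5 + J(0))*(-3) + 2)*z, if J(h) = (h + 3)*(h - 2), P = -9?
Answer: 7 - 24*I ≈ 7.0 - 24.0*I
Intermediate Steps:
J(h) = (-2 + h)*(3 + h) (J(h) = (3 + h)*(-2 + h) = (-2 + h)*(3 + h))
z = 8 (z = 5 + 3 = 8)
P + (√(5 + J(0))*(-3) + 2)*z = -9 + (√(5 + (-6 + 0 + 0²))*(-3) + 2)*8 = -9 + (√(5 + (-6 + 0 + 0))*(-3) + 2)*8 = -9 + (√(5 - 6)*(-3) + 2)*8 = -9 + (√(-1)*(-3) + 2)*8 = -9 + (I*(-3) + 2)*8 = -9 + (-3*I + 2)*8 = -9 + (2 - 3*I)*8 = -9 + (16 - 24*I) = 7 - 24*I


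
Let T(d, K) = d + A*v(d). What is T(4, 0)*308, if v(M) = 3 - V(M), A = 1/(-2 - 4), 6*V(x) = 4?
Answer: 10010/9 ≈ 1112.2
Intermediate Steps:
V(x) = 2/3 (V(x) = (1/6)*4 = 2/3)
A = -1/6 (A = 1/(-6) = -1/6 ≈ -0.16667)
v(M) = 7/3 (v(M) = 3 - 1*2/3 = 3 - 2/3 = 7/3)
T(d, K) = -7/18 + d (T(d, K) = d - 1/6*7/3 = d - 7/18 = -7/18 + d)
T(4, 0)*308 = (-7/18 + 4)*308 = (65/18)*308 = 10010/9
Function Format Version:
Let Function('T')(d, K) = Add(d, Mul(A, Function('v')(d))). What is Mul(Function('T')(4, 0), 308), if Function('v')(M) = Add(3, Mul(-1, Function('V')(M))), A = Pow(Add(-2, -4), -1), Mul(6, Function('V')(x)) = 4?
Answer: Rational(10010, 9) ≈ 1112.2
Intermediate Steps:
Function('V')(x) = Rational(2, 3) (Function('V')(x) = Mul(Rational(1, 6), 4) = Rational(2, 3))
A = Rational(-1, 6) (A = Pow(-6, -1) = Rational(-1, 6) ≈ -0.16667)
Function('v')(M) = Rational(7, 3) (Function('v')(M) = Add(3, Mul(-1, Rational(2, 3))) = Add(3, Rational(-2, 3)) = Rational(7, 3))
Function('T')(d, K) = Add(Rational(-7, 18), d) (Function('T')(d, K) = Add(d, Mul(Rational(-1, 6), Rational(7, 3))) = Add(d, Rational(-7, 18)) = Add(Rational(-7, 18), d))
Mul(Function('T')(4, 0), 308) = Mul(Add(Rational(-7, 18), 4), 308) = Mul(Rational(65, 18), 308) = Rational(10010, 9)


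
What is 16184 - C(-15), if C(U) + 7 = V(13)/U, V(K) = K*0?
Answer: 16191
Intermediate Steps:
V(K) = 0
C(U) = -7 (C(U) = -7 + 0/U = -7 + 0 = -7)
16184 - C(-15) = 16184 - 1*(-7) = 16184 + 7 = 16191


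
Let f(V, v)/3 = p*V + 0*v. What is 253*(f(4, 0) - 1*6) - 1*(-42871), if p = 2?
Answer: 47425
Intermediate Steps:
f(V, v) = 6*V (f(V, v) = 3*(2*V + 0*v) = 3*(2*V + 0) = 3*(2*V) = 6*V)
253*(f(4, 0) - 1*6) - 1*(-42871) = 253*(6*4 - 1*6) - 1*(-42871) = 253*(24 - 6) + 42871 = 253*18 + 42871 = 4554 + 42871 = 47425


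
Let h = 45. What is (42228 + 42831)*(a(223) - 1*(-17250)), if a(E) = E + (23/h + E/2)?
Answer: 14957634601/10 ≈ 1.4958e+9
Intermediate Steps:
a(E) = 23/45 + 3*E/2 (a(E) = E + (23/45 + E/2) = 23/45 + 3*E/2)
(42228 + 42831)*(a(223) - 1*(-17250)) = (42228 + 42831)*((23/45 + (3/2)*223) - 1*(-17250)) = 85059*((23/45 + 669/2) + 17250) = 85059*(30151/90 + 17250) = 85059*(1582651/90) = 14957634601/10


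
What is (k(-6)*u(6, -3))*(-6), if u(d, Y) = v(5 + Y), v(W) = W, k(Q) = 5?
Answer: -60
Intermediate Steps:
u(d, Y) = 5 + Y
(k(-6)*u(6, -3))*(-6) = (5*(5 - 3))*(-6) = (5*2)*(-6) = 10*(-6) = -60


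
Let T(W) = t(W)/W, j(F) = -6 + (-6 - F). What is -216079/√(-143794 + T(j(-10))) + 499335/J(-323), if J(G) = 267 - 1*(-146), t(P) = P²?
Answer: 499335/413 + 216079*I*√35949/71898 ≈ 1209.0 + 569.82*I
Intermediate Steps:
J(G) = 413 (J(G) = 267 + 146 = 413)
j(F) = -12 - F
T(W) = W (T(W) = W²/W = W)
-216079/√(-143794 + T(j(-10))) + 499335/J(-323) = -216079/√(-143794 + (-12 - 1*(-10))) + 499335/413 = -216079/√(-143794 + (-12 + 10)) + 499335*(1/413) = -216079/√(-143794 - 2) + 499335/413 = -216079*(-I*√35949/71898) + 499335/413 = -(-216079)*I*√35949/71898 + 499335/413 = 216079*I*√35949/71898 + 499335/413 = 499335/413 + 216079*I*√35949/71898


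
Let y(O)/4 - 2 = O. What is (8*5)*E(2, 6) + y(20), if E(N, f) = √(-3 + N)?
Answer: 88 + 40*I ≈ 88.0 + 40.0*I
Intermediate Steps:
y(O) = 8 + 4*O
(8*5)*E(2, 6) + y(20) = (8*5)*√(-3 + 2) + (8 + 4*20) = 40*√(-1) + (8 + 80) = 40*I + 88 = 88 + 40*I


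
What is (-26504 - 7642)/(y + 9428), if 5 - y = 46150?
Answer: 11382/12239 ≈ 0.92998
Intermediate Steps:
y = -46145 (y = 5 - 1*46150 = 5 - 46150 = -46145)
(-26504 - 7642)/(y + 9428) = (-26504 - 7642)/(-46145 + 9428) = -34146/(-36717) = -34146*(-1/36717) = 11382/12239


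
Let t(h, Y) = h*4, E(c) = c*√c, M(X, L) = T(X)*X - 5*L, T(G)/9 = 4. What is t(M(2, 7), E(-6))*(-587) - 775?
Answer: -87651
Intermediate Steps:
T(G) = 36 (T(G) = 9*4 = 36)
M(X, L) = -5*L + 36*X (M(X, L) = 36*X - 5*L = -5*L + 36*X)
E(c) = c^(3/2)
t(h, Y) = 4*h
t(M(2, 7), E(-6))*(-587) - 775 = (4*(-5*7 + 36*2))*(-587) - 775 = (4*(-35 + 72))*(-587) - 775 = (4*37)*(-587) - 775 = 148*(-587) - 775 = -86876 - 775 = -87651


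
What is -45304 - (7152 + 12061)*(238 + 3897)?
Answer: -79491059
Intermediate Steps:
-45304 - (7152 + 12061)*(238 + 3897) = -45304 - 19213*4135 = -45304 - 1*79445755 = -45304 - 79445755 = -79491059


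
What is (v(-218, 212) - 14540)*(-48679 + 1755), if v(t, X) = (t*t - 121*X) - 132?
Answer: -337852800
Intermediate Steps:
v(t, X) = -132 + t**2 - 121*X (v(t, X) = (t**2 - 121*X) - 132 = -132 + t**2 - 121*X)
(v(-218, 212) - 14540)*(-48679 + 1755) = ((-132 + (-218)**2 - 121*212) - 14540)*(-48679 + 1755) = ((-132 + 47524 - 25652) - 14540)*(-46924) = (21740 - 14540)*(-46924) = 7200*(-46924) = -337852800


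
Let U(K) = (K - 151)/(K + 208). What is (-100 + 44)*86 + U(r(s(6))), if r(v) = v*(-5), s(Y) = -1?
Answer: -1025954/213 ≈ -4816.7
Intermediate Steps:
r(v) = -5*v
U(K) = (-151 + K)/(208 + K)
(-100 + 44)*86 + U(r(s(6))) = (-100 + 44)*86 + (-151 - 5*(-1))/(208 - 5*(-1)) = -56*86 + (-151 + 5)/(208 + 5) = -4816 - 146/213 = -1025954/213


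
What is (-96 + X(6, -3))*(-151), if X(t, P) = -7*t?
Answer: 20838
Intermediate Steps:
(-96 + X(6, -3))*(-151) = (-96 - 7*6)*(-151) = (-96 - 42)*(-151) = -138*(-151) = 20838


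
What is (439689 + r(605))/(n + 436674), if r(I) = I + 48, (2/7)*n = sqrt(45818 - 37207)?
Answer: 15696808368/15566047085 - 125812*sqrt(8611)/15566047085 ≈ 1.0077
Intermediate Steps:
n = 7*sqrt(8611)/2 (n = 7*sqrt(45818 - 37207)/2 = 7*sqrt(8611)/2 ≈ 324.78)
r(I) = 48 + I
(439689 + r(605))/(n + 436674) = (439689 + (48 + 605))/(7*sqrt(8611)/2 + 436674) = (439689 + 653)/(436674 + 7*sqrt(8611)/2) = 440342/(436674 + 7*sqrt(8611)/2)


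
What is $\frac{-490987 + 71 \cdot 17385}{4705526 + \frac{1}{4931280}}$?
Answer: $\frac{3665657125440}{23204266253281} \approx 0.15797$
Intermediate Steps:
$\frac{-490987 + 71 \cdot 17385}{4705526 + \frac{1}{4931280}} = \frac{-490987 + 1234335}{4705526 + \frac{1}{4931280}} = \frac{743348}{\frac{23204266253281}{4931280}} = 743348 \cdot \frac{4931280}{23204266253281} = \frac{3665657125440}{23204266253281}$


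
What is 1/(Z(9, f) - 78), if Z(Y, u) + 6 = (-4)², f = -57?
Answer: -1/68 ≈ -0.014706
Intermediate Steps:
Z(Y, u) = 10 (Z(Y, u) = -6 + (-4)² = -6 + 16 = 10)
1/(Z(9, f) - 78) = 1/(10 - 78) = 1/(-68) = -1/68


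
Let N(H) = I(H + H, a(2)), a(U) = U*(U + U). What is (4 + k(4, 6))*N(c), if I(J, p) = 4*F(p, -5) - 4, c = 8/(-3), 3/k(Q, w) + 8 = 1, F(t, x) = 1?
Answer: 0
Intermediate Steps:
k(Q, w) = -3/7 (k(Q, w) = 3/(-8 + 1) = 3/(-7) = 3*(-⅐) = -3/7)
c = -8/3 (c = 8*(-⅓) = -8/3 ≈ -2.6667)
a(U) = 2*U² (a(U) = U*(2*U) = 2*U²)
I(J, p) = 0 (I(J, p) = 4*1 - 4 = 4 - 4 = 0)
N(H) = 0
(4 + k(4, 6))*N(c) = (4 - 3/7)*0 = (25/7)*0 = 0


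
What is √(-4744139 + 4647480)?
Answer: I*√96659 ≈ 310.9*I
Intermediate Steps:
√(-4744139 + 4647480) = √(-96659) = I*√96659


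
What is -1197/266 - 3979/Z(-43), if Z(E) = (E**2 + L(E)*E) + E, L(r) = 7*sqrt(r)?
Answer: -261759/47558 - 3979*I*sqrt(43)/23779 ≈ -5.504 - 1.0973*I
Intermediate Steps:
Z(E) = E + E**2 + 7*E**(3/2) (Z(E) = (E**2 + (7*sqrt(E))*E) + E = (E**2 + 7*E**(3/2)) + E = E + E**2 + 7*E**(3/2))
-1197/266 - 3979/Z(-43) = -1197/266 - 3979*(-1/(43*(1 - 43 + 7*sqrt(-43)))) = -1197*1/266 - 3979*(-1/(43*(1 - 43 + 7*(I*sqrt(43))))) = -9/2 - 3979*(-1/(43*(1 - 43 + 7*I*sqrt(43)))) = -9/2 - 3979*(-1/(43*(-42 + 7*I*sqrt(43)))) = -9/2 - 3979/(1806 - 301*I*sqrt(43))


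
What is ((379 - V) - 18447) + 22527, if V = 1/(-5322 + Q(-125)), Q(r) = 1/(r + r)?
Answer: 5932704209/1330501 ≈ 4459.0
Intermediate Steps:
Q(r) = 1/(2*r)
V = -250/1330501 (V = 1/(-5322 + (1/2)/(-125)) = 1/(-5322 + (1/2)*(-1/125)) = 1/(-5322 - 1/250) = 1/(-1330501/250) = -250/1330501 ≈ -0.00018790)
((379 - V) - 18447) + 22527 = ((379 - 1*(-250/1330501)) - 18447) + 22527 = ((379 + 250/1330501) - 18447) + 22527 = (504260129/1330501 - 18447) + 22527 = -24039491818/1330501 + 22527 = 5932704209/1330501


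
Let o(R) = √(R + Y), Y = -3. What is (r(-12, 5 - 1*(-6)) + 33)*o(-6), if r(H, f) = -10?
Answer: 69*I ≈ 69.0*I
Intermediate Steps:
o(R) = √(-3 + R) (o(R) = √(R - 3) = √(-3 + R))
(r(-12, 5 - 1*(-6)) + 33)*o(-6) = (-10 + 33)*√(-3 - 6) = 23*√(-9) = 23*(3*I) = 69*I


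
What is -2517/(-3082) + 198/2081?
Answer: 5848113/6413642 ≈ 0.91182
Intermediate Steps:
-2517/(-3082) + 198/2081 = -2517*(-1/3082) + 198*(1/2081) = 2517/3082 + 198/2081 = 5848113/6413642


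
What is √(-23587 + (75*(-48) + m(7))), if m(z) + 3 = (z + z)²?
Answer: I*√26994 ≈ 164.3*I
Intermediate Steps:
m(z) = -3 + 4*z² (m(z) = -3 + (z + z)² = -3 + (2*z)² = -3 + 4*z²)
√(-23587 + (75*(-48) + m(7))) = √(-23587 + (75*(-48) + (-3 + 4*7²))) = √(-23587 + (-3600 + (-3 + 4*49))) = √(-23587 + (-3600 + (-3 + 196))) = √(-23587 + (-3600 + 193)) = √(-23587 - 3407) = √(-26994) = I*√26994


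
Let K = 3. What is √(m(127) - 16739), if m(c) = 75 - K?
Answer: I*√16667 ≈ 129.1*I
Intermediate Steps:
m(c) = 72 (m(c) = 75 - 1*3 = 75 - 3 = 72)
√(m(127) - 16739) = √(72 - 16739) = √(-16667) = I*√16667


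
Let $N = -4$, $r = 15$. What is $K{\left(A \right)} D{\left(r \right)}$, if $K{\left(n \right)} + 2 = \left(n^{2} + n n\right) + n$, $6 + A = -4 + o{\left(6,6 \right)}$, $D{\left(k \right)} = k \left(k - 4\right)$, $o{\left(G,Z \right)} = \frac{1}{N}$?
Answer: $\frac{261195}{8} \approx 32649.0$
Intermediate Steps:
$o{\left(G,Z \right)} = - \frac{1}{4}$ ($o{\left(G,Z \right)} = \frac{1}{-4} = - \frac{1}{4}$)
$D{\left(k \right)} = k \left(-4 + k\right)$
$A = - \frac{41}{4}$ ($A = -6 - \frac{17}{4} = - \frac{41}{4} \approx -10.25$)
$K{\left(n \right)} = -2 + n + 2 n^{2}$ ($K{\left(n \right)} = -2 + \left(\left(n^{2} + n n\right) + n\right) = -2 + \left(\left(n^{2} + n^{2}\right) + n\right) = -2 + \left(2 n^{2} + n\right) = -2 + \left(n + 2 n^{2}\right) = -2 + n + 2 n^{2}$)
$K{\left(A \right)} D{\left(r \right)} = \left(-2 - \frac{41}{4} + 2 \left(- \frac{41}{4}\right)^{2}\right) 15 \left(-4 + 15\right) = \left(-2 - \frac{41}{4} + 2 \cdot \frac{1681}{16}\right) 15 \cdot 11 = \left(-2 - \frac{41}{4} + \frac{1681}{8}\right) 165 = \frac{1583}{8} \cdot 165 = \frac{261195}{8}$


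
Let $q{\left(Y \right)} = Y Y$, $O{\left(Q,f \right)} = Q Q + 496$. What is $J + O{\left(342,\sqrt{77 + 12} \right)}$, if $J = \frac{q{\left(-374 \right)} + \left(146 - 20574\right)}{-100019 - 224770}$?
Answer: $\frac{12716532164}{108263} \approx 1.1746 \cdot 10^{5}$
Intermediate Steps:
$O{\left(Q,f \right)} = 496 + Q^{2}$ ($O{\left(Q,f \right)} = Q^{2} + 496 = 496 + Q^{2}$)
$q{\left(Y \right)} = Y^{2}$
$J = - \frac{39816}{108263}$ ($J = \frac{\left(-374\right)^{2} + \left(146 - 20574\right)}{-100019 - 224770} = \frac{139876 + \left(146 - 20574\right)}{-324789} = \left(139876 - 20428\right) \left(- \frac{1}{324789}\right) = 119448 \left(- \frac{1}{324789}\right) = - \frac{39816}{108263} \approx -0.36777$)
$J + O{\left(342,\sqrt{77 + 12} \right)} = - \frac{39816}{108263} + \left(496 + 342^{2}\right) = - \frac{39816}{108263} + \left(496 + 116964\right) = - \frac{39816}{108263} + 117460 = \frac{12716532164}{108263}$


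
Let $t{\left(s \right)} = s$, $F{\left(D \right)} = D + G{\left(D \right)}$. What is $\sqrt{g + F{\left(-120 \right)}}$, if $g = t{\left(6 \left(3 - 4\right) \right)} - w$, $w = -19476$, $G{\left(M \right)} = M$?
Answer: $\sqrt{19230} \approx 138.67$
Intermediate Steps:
$F{\left(D \right)} = 2 D$ ($F{\left(D \right)} = D + D = 2 D$)
$g = 19470$ ($g = 6 \left(3 - 4\right) - -19476 = 6 \left(-1\right) + 19476 = -6 + 19476 = 19470$)
$\sqrt{g + F{\left(-120 \right)}} = \sqrt{19470 + 2 \left(-120\right)} = \sqrt{19470 - 240} = \sqrt{19230}$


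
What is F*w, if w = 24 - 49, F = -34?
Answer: 850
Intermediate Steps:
w = -25
F*w = -34*(-25) = 850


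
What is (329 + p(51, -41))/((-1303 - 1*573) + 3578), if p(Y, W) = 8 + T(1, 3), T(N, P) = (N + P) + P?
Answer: 172/851 ≈ 0.20212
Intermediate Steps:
T(N, P) = N + 2*P
p(Y, W) = 15 (p(Y, W) = 8 + (1 + 2*3) = 8 + (1 + 6) = 8 + 7 = 15)
(329 + p(51, -41))/((-1303 - 1*573) + 3578) = (329 + 15)/((-1303 - 1*573) + 3578) = 344/((-1303 - 573) + 3578) = 344/(-1876 + 3578) = 344/1702 = 344*(1/1702) = 172/851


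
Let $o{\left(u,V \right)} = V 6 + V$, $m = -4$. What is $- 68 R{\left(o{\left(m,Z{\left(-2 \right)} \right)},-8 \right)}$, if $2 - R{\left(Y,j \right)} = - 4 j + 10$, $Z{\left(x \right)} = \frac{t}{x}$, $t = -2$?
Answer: $2720$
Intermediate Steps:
$Z{\left(x \right)} = - \frac{2}{x}$
$o{\left(u,V \right)} = 7 V$ ($o{\left(u,V \right)} = 6 V + V = 7 V$)
$R{\left(Y,j \right)} = -8 + 4 j$ ($R{\left(Y,j \right)} = 2 - \left(- 4 j + 10\right) = 2 - \left(10 - 4 j\right) = 2 + \left(-10 + 4 j\right) = -8 + 4 j$)
$- 68 R{\left(o{\left(m,Z{\left(-2 \right)} \right)},-8 \right)} = - 68 \left(-8 + 4 \left(-8\right)\right) = - 68 \left(-8 - 32\right) = \left(-68\right) \left(-40\right) = 2720$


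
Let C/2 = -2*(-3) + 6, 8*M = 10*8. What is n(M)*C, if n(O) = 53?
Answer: 1272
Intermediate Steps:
M = 10 (M = (10*8)/8 = (⅛)*80 = 10)
C = 24 (C = 2*(-2*(-3) + 6) = 2*(6 + 6) = 2*12 = 24)
n(M)*C = 53*24 = 1272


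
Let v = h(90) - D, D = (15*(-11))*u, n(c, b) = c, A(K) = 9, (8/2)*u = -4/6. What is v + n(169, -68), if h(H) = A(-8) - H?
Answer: 121/2 ≈ 60.500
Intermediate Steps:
u = -1/6 (u = (-4/6)/4 = (-4*1/6)/4 = (1/4)*(-2/3) = -1/6 ≈ -0.16667)
h(H) = 9 - H
D = 55/2 (D = (15*(-11))*(-1/6) = -165*(-1/6) = 55/2 ≈ 27.500)
v = -217/2 (v = (9 - 1*90) - 1*55/2 = (9 - 90) - 55/2 = -81 - 55/2 = -217/2 ≈ -108.50)
v + n(169, -68) = -217/2 + 169 = 121/2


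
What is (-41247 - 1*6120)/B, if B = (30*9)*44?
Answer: -5263/1320 ≈ -3.9871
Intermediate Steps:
B = 11880 (B = 270*44 = 11880)
(-41247 - 1*6120)/B = (-41247 - 1*6120)/11880 = (-41247 - 6120)*(1/11880) = -47367*1/11880 = -5263/1320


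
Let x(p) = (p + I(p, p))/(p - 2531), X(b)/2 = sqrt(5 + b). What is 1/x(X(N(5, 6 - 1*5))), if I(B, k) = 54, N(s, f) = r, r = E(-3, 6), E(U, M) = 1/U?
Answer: -205039/4346 + 2585*sqrt(42)/4346 ≈ -43.324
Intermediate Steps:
r = -1/3 (r = 1/(-3) = -1/3 ≈ -0.33333)
N(s, f) = -1/3
X(b) = 2*sqrt(5 + b)
x(p) = (54 + p)/(-2531 + p) (x(p) = (p + 54)/(p - 2531) = (54 + p)/(-2531 + p))
1/x(X(N(5, 6 - 1*5))) = 1/((54 + 2*sqrt(5 - 1/3))/(-2531 + 2*sqrt(5 - 1/3))) = 1/((54 + 2*sqrt(14/3))/(-2531 + 2*sqrt(14/3))) = 1/((54 + 2*(sqrt(42)/3))/(-2531 + 2*(sqrt(42)/3))) = 1/((54 + 2*sqrt(42)/3)/(-2531 + 2*sqrt(42)/3)) = (-2531 + 2*sqrt(42)/3)/(54 + 2*sqrt(42)/3)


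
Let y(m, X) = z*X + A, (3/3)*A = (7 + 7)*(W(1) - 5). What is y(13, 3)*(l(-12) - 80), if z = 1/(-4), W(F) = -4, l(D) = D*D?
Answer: -8112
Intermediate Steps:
l(D) = D**2
z = -1/4 ≈ -0.25000
A = -126 (A = (7 + 7)*(-4 - 5) = 14*(-9) = -126)
y(m, X) = -126 - X/4 (y(m, X) = -X/4 - 126 = -126 - X/4)
y(13, 3)*(l(-12) - 80) = (-126 - 1/4*3)*((-12)**2 - 80) = (-126 - 3/4)*(144 - 80) = -507/4*64 = -8112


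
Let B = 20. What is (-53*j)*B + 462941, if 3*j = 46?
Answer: 1340063/3 ≈ 4.4669e+5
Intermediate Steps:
j = 46/3 (j = (⅓)*46 = 46/3 ≈ 15.333)
(-53*j)*B + 462941 = -53*46/3*20 + 462941 = -2438/3*20 + 462941 = -48760/3 + 462941 = 1340063/3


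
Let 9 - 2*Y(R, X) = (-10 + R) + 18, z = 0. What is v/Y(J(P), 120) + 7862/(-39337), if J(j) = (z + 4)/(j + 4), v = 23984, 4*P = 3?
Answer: 35851403518/118011 ≈ 3.0380e+5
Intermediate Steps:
P = ¾ (P = (¼)*3 = ¾ ≈ 0.75000)
J(j) = 4/(4 + j) (J(j) = (0 + 4)/(j + 4) = 4/(4 + j))
Y(R, X) = ½ - R/2 (Y(R, X) = 9/2 - ((-10 + R) + 18)/2 = 9/2 - (8 + R)/2 = 9/2 + (-4 - R/2) = ½ - R/2)
v/Y(J(P), 120) + 7862/(-39337) = 23984/(½ - 2/(4 + ¾)) + 7862/(-39337) = 23984/(½ - 2/19/4) + 7862*(-1/39337) = 23984/(½ - 2*4/19) - 7862/39337 = 23984/(½ - ½*16/19) - 7862/39337 = 23984/(½ - 8/19) - 7862/39337 = 23984/(3/38) - 7862/39337 = 23984*(38/3) - 7862/39337 = 911392/3 - 7862/39337 = 35851403518/118011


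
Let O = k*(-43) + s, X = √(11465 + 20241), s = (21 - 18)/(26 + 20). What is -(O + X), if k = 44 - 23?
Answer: 41535/46 - √31706 ≈ 724.87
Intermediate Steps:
s = 3/46 ≈ 0.065217
k = 21
X = √31706 ≈ 178.06
O = -41535/46 (O = 21*(-43) + 3/46 = -903 + 3/46 = -41535/46 ≈ -902.93)
-(O + X) = -(-41535/46 + √31706) = 41535/46 - √31706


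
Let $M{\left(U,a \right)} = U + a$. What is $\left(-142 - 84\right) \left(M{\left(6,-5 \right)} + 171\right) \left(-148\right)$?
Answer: $5753056$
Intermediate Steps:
$\left(-142 - 84\right) \left(M{\left(6,-5 \right)} + 171\right) \left(-148\right) = \left(-142 - 84\right) \left(\left(6 - 5\right) + 171\right) \left(-148\right) = - 226 \left(1 + 171\right) \left(-148\right) = \left(-226\right) 172 \left(-148\right) = \left(-38872\right) \left(-148\right) = 5753056$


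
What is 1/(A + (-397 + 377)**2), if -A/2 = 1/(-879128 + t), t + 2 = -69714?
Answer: 474422/189768801 ≈ 0.0025000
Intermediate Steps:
t = -69716 (t = -2 - 69714 = -69716)
A = 1/474422 (A = -2/(-879128 - 69716) = -2/(-948844) = -2*(-1/948844) = 1/474422 ≈ 2.1078e-6)
1/(A + (-397 + 377)**2) = 1/(1/474422 + (-397 + 377)**2) = 1/(1/474422 + (-20)**2) = 1/(1/474422 + 400) = 1/(189768801/474422) = 474422/189768801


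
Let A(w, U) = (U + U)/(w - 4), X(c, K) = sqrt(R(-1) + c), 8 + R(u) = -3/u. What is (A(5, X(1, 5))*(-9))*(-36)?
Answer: 1296*I ≈ 1296.0*I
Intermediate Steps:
R(u) = -8 - 3/u
X(c, K) = sqrt(-5 + c) (X(c, K) = sqrt((-8 - 3/(-1)) + c) = sqrt((-8 - 3*(-1)) + c) = sqrt((-8 + 3) + c) = sqrt(-5 + c))
A(w, U) = 2*U/(-4 + w) (A(w, U) = (2*U)/(-4 + w) = 2*U/(-4 + w))
(A(5, X(1, 5))*(-9))*(-36) = ((2*sqrt(-5 + 1)/(-4 + 5))*(-9))*(-36) = ((2*sqrt(-4)/1)*(-9))*(-36) = ((2*(2*I)*1)*(-9))*(-36) = ((4*I)*(-9))*(-36) = -36*I*(-36) = 1296*I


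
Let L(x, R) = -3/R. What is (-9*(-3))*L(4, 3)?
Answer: -27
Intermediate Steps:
(-9*(-3))*L(4, 3) = (-9*(-3))*(-3/3) = 27*(-3*⅓) = 27*(-1) = -27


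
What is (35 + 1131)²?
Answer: 1359556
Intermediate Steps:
(35 + 1131)² = 1166² = 1359556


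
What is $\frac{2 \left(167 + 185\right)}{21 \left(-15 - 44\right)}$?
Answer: $- \frac{704}{1239} \approx -0.5682$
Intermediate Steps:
$\frac{2 \left(167 + 185\right)}{21 \left(-15 - 44\right)} = \frac{2 \cdot 352}{21 \left(-59\right)} = \frac{704}{-1239} = 704 \left(- \frac{1}{1239}\right) = - \frac{704}{1239}$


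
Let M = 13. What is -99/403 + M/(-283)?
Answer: -33256/114049 ≈ -0.29159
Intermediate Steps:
-99/403 + M/(-283) = -99/403 + 13/(-283) = -99*1/403 + 13*(-1/283) = -99/403 - 13/283 = -33256/114049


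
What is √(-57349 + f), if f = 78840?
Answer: √21491 ≈ 146.60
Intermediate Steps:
√(-57349 + f) = √(-57349 + 78840) = √21491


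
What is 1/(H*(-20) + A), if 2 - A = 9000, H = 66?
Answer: -1/10318 ≈ -9.6918e-5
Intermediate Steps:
A = -8998 (A = 2 - 1*9000 = 2 - 9000 = -8998)
1/(H*(-20) + A) = 1/(66*(-20) - 8998) = 1/(-1320 - 8998) = 1/(-10318) = -1/10318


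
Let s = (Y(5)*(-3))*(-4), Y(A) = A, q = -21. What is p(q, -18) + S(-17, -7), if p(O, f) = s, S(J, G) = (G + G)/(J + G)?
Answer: 727/12 ≈ 60.583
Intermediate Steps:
S(J, G) = 2*G/(G + J) (S(J, G) = (2*G)/(G + J) = 2*G/(G + J))
s = 60 (s = (5*(-3))*(-4) = -15*(-4) = 60)
p(O, f) = 60
p(q, -18) + S(-17, -7) = 60 + 2*(-7)/(-7 - 17) = 60 + 2*(-7)/(-24) = 60 + 2*(-7)*(-1/24) = 60 + 7/12 = 727/12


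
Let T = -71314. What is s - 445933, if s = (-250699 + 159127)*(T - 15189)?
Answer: 7920806783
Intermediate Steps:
s = 7921252716 (s = (-250699 + 159127)*(-71314 - 15189) = -91572*(-86503) = 7921252716)
s - 445933 = 7921252716 - 445933 = 7920806783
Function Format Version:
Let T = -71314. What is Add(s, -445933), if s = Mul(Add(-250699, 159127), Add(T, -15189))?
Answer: 7920806783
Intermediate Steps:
s = 7921252716 (s = Mul(Add(-250699, 159127), Add(-71314, -15189)) = Mul(-91572, -86503) = 7921252716)
Add(s, -445933) = Add(7921252716, -445933) = 7920806783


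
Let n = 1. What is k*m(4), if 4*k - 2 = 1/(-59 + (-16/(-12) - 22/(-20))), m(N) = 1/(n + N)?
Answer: 841/8485 ≈ 0.099116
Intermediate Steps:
m(N) = 1/(1 + N)
k = 841/1697 (k = 1/2 + 1/(4*(-59 + (-16/(-12) - 22/(-20)))) = 1/2 + 1/(4*(-59 + (-16*(-1/12) - 22*(-1/20)))) = 1/2 + 1/(4*(-59 + (4/3 + 11/10))) = 1/2 + 1/(4*(-59 + 73/30)) = 1/2 + 1/(4*(-1697/30)) = 1/2 + (1/4)*(-30/1697) = 1/2 - 15/3394 = 841/1697 ≈ 0.49558)
k*m(4) = 841/(1697*(1 + 4)) = (841/1697)/5 = (841/1697)*(1/5) = 841/8485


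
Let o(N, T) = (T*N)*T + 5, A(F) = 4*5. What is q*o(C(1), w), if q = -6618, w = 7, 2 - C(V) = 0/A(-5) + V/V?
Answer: -357372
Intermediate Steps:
A(F) = 20
C(V) = 1 (C(V) = 2 - (0/20 + V/V) = 2 - (0*(1/20) + 1) = 2 - (0 + 1) = 2 - 1*1 = 2 - 1 = 1)
o(N, T) = 5 + N*T² (o(N, T) = (N*T)*T + 5 = N*T² + 5 = 5 + N*T²)
q*o(C(1), w) = -6618*(5 + 1*7²) = -6618*(5 + 1*49) = -6618*(5 + 49) = -6618*54 = -357372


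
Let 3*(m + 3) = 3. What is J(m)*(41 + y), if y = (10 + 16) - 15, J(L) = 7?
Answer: 364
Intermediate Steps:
m = -2 (m = -3 + (1/3)*3 = -3 + 1 = -2)
y = 11 (y = 26 - 15 = 11)
J(m)*(41 + y) = 7*(41 + 11) = 7*52 = 364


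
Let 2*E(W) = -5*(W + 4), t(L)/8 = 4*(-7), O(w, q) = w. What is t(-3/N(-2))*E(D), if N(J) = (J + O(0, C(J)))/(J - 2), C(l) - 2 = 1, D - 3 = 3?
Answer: 5600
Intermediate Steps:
D = 6 (D = 3 + 3 = 6)
C(l) = 3 (C(l) = 2 + 1 = 3)
N(J) = J/(-2 + J) (N(J) = (J + 0)/(J - 2) = J/(-2 + J))
t(L) = -224 (t(L) = 8*(4*(-7)) = 8*(-28) = -224)
E(W) = -10 - 5*W/2 (E(W) = (-5*(W + 4))/2 = (-5*(4 + W))/2 = (-20 - 5*W)/2 = -10 - 5*W/2)
t(-3/N(-2))*E(D) = -224*(-10 - 5/2*6) = -224*(-10 - 15) = -224*(-25) = 5600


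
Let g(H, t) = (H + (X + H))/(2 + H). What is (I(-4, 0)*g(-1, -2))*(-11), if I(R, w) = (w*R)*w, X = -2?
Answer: 0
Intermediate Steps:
g(H, t) = (-2 + 2*H)/(2 + H) (g(H, t) = (H + (-2 + H))/(2 + H) = (-2 + 2*H)/(2 + H))
I(R, w) = R*w**2 (I(R, w) = (R*w)*w = R*w**2)
(I(-4, 0)*g(-1, -2))*(-11) = ((-4*0**2)*(2*(-1 - 1)/(2 - 1)))*(-11) = ((-4*0)*(2*(-2)/1))*(-11) = (0*(2*1*(-2)))*(-11) = (0*(-4))*(-11) = 0*(-11) = 0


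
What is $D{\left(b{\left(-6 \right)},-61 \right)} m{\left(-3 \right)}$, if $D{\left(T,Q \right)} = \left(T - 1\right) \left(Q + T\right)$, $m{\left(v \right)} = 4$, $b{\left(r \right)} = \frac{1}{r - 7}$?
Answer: $\frac{44464}{169} \approx 263.1$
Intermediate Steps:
$b{\left(r \right)} = \frac{1}{-7 + r}$
$D{\left(T,Q \right)} = \left(-1 + T\right) \left(Q + T\right)$
$D{\left(b{\left(-6 \right)},-61 \right)} m{\left(-3 \right)} = \left(\left(\frac{1}{-7 - 6}\right)^{2} - -61 - \frac{1}{-7 - 6} - \frac{61}{-7 - 6}\right) 4 = \left(\left(\frac{1}{-13}\right)^{2} + 61 - \frac{1}{-13} - \frac{61}{-13}\right) 4 = \left(\left(- \frac{1}{13}\right)^{2} + 61 - - \frac{1}{13} - - \frac{61}{13}\right) 4 = \left(\frac{1}{169} + 61 + \frac{1}{13} + \frac{61}{13}\right) 4 = \frac{11116}{169} \cdot 4 = \frac{44464}{169}$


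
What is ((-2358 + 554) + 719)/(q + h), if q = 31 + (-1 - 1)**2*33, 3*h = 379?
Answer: -15/4 ≈ -3.7500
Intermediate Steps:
h = 379/3 (h = (1/3)*379 = 379/3 ≈ 126.33)
q = 163 (q = 31 + (-2)**2*33 = 31 + 4*33 = 31 + 132 = 163)
((-2358 + 554) + 719)/(q + h) = ((-2358 + 554) + 719)/(163 + 379/3) = (-1804 + 719)/(868/3) = -1085*3/868 = -15/4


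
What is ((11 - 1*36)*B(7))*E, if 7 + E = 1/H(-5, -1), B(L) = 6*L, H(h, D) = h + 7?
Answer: 6825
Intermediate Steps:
H(h, D) = 7 + h
E = -13/2 (E = -7 + 1/(7 - 5) = -7 + 1/2 = -7 + ½ = -13/2 ≈ -6.5000)
((11 - 1*36)*B(7))*E = ((11 - 1*36)*(6*7))*(-13/2) = ((11 - 36)*42)*(-13/2) = -25*42*(-13/2) = -1050*(-13/2) = 6825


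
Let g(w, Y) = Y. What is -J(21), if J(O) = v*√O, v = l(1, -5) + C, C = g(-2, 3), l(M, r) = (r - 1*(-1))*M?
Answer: √21 ≈ 4.5826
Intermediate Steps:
l(M, r) = M*(1 + r) (l(M, r) = (r + 1)*M = (1 + r)*M = M*(1 + r))
C = 3
v = -1 (v = 1*(1 - 5) + 3 = 1*(-4) + 3 = -4 + 3 = -1)
J(O) = -√O
-J(21) = -(-1)*√21 = √21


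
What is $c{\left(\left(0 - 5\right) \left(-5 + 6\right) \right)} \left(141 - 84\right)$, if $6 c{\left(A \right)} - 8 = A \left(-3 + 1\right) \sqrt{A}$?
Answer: $76 + 95 i \sqrt{5} \approx 76.0 + 212.43 i$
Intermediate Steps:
$c{\left(A \right)} = \frac{4}{3} - \frac{A^{\frac{3}{2}}}{3}$ ($c{\left(A \right)} = \frac{4}{3} + \frac{A \left(-3 + 1\right) \sqrt{A}}{6} = \frac{4}{3} + \frac{A \left(-2\right) \sqrt{A}}{6} = \frac{4}{3} + \frac{- 2 A \sqrt{A}}{6} = \frac{4}{3} + \frac{\left(-2\right) A^{\frac{3}{2}}}{6} = \frac{4}{3} - \frac{A^{\frac{3}{2}}}{3}$)
$c{\left(\left(0 - 5\right) \left(-5 + 6\right) \right)} \left(141 - 84\right) = \left(\frac{4}{3} - \frac{\left(\left(0 - 5\right) \left(-5 + 6\right)\right)^{\frac{3}{2}}}{3}\right) \left(141 - 84\right) = \left(\frac{4}{3} - \frac{\left(\left(-5\right) 1\right)^{\frac{3}{2}}}{3}\right) \left(141 - 84\right) = \left(\frac{4}{3} - \frac{\left(-5\right)^{\frac{3}{2}}}{3}\right) 57 = \left(\frac{4}{3} - \frac{\left(-5\right) i \sqrt{5}}{3}\right) 57 = \left(\frac{4}{3} + \frac{5 i \sqrt{5}}{3}\right) 57 = 76 + 95 i \sqrt{5}$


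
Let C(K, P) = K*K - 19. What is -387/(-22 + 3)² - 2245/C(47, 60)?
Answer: -331595/158118 ≈ -2.0971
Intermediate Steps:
C(K, P) = -19 + K² (C(K, P) = K² - 19 = -19 + K²)
-387/(-22 + 3)² - 2245/C(47, 60) = -387/(-22 + 3)² - 2245/(-19 + 47²) = -387/((-19)²) - 2245/(-19 + 2209) = -387/361 - 2245/2190 = -387*1/361 - 2245*1/2190 = -387/361 - 449/438 = -331595/158118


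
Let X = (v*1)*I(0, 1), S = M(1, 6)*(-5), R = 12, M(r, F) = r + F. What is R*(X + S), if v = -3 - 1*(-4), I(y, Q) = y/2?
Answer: -420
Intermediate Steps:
M(r, F) = F + r
I(y, Q) = y/2 (I(y, Q) = y*(½) = y/2)
S = -35 (S = (6 + 1)*(-5) = 7*(-5) = -35)
v = 1 (v = -3 + 4 = 1)
X = 0 (X = (1*1)*((½)*0) = 1*0 = 0)
R*(X + S) = 12*(0 - 35) = 12*(-35) = -420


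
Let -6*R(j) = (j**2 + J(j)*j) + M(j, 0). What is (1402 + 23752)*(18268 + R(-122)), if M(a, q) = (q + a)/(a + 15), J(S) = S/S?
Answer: 42545475600/107 ≈ 3.9762e+8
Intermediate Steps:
J(S) = 1
M(a, q) = (a + q)/(15 + a)
R(j) = -j/6 - j**2/6 - j/(6*(15 + j)) (R(j) = -((j**2 + 1*j) + (j + 0)/(15 + j))/6 = -((j**2 + j) + j/(15 + j))/6 = -((j + j**2) + j/(15 + j))/6 = -(j + j**2 + j/(15 + j))/6 = -j/6 - j**2/6 - j/(6*(15 + j)))
(1402 + 23752)*(18268 + R(-122)) = (1402 + 23752)*(18268 + (1/6)*(-122)*(-1 + (-1 - 1*(-122))*(15 - 122))/(15 - 122)) = 25154*(18268 + (1/6)*(-122)*(-1 + (-1 + 122)*(-107))/(-107)) = 25154*(18268 + (1/6)*(-122)*(-1/107)*(-1 + 121*(-107))) = 25154*(18268 + (1/6)*(-122)*(-1/107)*(-1 - 12947)) = 25154*(18268 + (1/6)*(-122)*(-1/107)*(-12948)) = 25154*(18268 - 263276/107) = 25154*(1691400/107) = 42545475600/107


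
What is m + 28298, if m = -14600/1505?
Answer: 8514778/301 ≈ 28288.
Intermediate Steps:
m = -2920/301 (m = -14600*1/1505 = -2920/301 ≈ -9.7010)
m + 28298 = -2920/301 + 28298 = 8514778/301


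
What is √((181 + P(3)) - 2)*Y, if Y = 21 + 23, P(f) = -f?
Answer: 176*√11 ≈ 583.73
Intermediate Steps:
Y = 44
√((181 + P(3)) - 2)*Y = √((181 - 1*3) - 2)*44 = √((181 - 3) - 2)*44 = √(178 - 2)*44 = √176*44 = (4*√11)*44 = 176*√11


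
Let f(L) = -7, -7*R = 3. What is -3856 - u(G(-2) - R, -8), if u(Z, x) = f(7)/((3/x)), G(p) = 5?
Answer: -11624/3 ≈ -3874.7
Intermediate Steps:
R = -3/7 (R = -⅐*3 = -3/7 ≈ -0.42857)
u(Z, x) = -7*x/3
-3856 - u(G(-2) - R, -8) = -3856 - (-7)*(-8)/3 = -3856 - 1*56/3 = -3856 - 56/3 = -11624/3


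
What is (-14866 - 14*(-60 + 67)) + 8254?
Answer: -6710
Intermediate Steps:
(-14866 - 14*(-60 + 67)) + 8254 = (-14866 - 14*7) + 8254 = (-14866 - 98) + 8254 = -14964 + 8254 = -6710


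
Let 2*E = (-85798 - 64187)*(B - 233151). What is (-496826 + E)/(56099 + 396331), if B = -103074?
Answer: 4584337543/82260 ≈ 55730.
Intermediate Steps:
E = 50428706625/2 (E = ((-85798 - 64187)*(-103074 - 233151))/2 = (-149985*(-336225))/2 = (1/2)*50428706625 = 50428706625/2 ≈ 2.5214e+10)
(-496826 + E)/(56099 + 396331) = (-496826 + 50428706625/2)/(56099 + 396331) = (50427712973/2)/452430 = (50427712973/2)*(1/452430) = 4584337543/82260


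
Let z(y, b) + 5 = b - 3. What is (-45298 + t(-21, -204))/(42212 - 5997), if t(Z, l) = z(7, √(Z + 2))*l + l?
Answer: -8774/7243 - 204*I*√19/36215 ≈ -1.2114 - 0.024554*I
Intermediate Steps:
z(y, b) = -8 + b (z(y, b) = -5 + (b - 3) = -5 + (-3 + b) = -8 + b)
t(Z, l) = l + l*(-8 + √(2 + Z)) (t(Z, l) = (-8 + √(Z + 2))*l + l = (-8 + √(2 + Z))*l + l = l*(-8 + √(2 + Z)) + l = l + l*(-8 + √(2 + Z)))
(-45298 + t(-21, -204))/(42212 - 5997) = (-45298 - 204*(-7 + √(2 - 21)))/(42212 - 5997) = (-45298 - 204*(-7 + √(-19)))/36215 = (-45298 - 204*(-7 + I*√19))*(1/36215) = (-45298 + (1428 - 204*I*√19))*(1/36215) = (-43870 - 204*I*√19)*(1/36215) = -8774/7243 - 204*I*√19/36215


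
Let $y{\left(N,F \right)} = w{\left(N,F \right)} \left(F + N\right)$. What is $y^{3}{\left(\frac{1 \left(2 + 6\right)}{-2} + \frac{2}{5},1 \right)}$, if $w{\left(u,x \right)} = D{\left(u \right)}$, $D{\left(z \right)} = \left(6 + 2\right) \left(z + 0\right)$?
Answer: $\frac{6560206848}{15625} \approx 4.1985 \cdot 10^{5}$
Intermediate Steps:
$D{\left(z \right)} = 8 z$
$w{\left(u,x \right)} = 8 u$
$y{\left(N,F \right)} = 8 N \left(F + N\right)$
$y^{3}{\left(\frac{1 \left(2 + 6\right)}{-2} + \frac{2}{5},1 \right)} = \left(8 \left(\frac{1 \left(2 + 6\right)}{-2} + \frac{2}{5}\right) \left(1 + \left(\frac{1 \left(2 + 6\right)}{-2} + \frac{2}{5}\right)\right)\right)^{3} = \left(8 \left(1 \cdot 8 \left(- \frac{1}{2}\right) + 2 \cdot \frac{1}{5}\right) \left(1 + \left(1 \cdot 8 \left(- \frac{1}{2}\right) + 2 \cdot \frac{1}{5}\right)\right)\right)^{3} = \left(8 \left(8 \left(- \frac{1}{2}\right) + \frac{2}{5}\right) \left(1 + \left(8 \left(- \frac{1}{2}\right) + \frac{2}{5}\right)\right)\right)^{3} = \left(8 \left(-4 + \frac{2}{5}\right) \left(1 + \left(-4 + \frac{2}{5}\right)\right)\right)^{3} = \left(8 \left(- \frac{18}{5}\right) \left(1 - \frac{18}{5}\right)\right)^{3} = \left(8 \left(- \frac{18}{5}\right) \left(- \frac{13}{5}\right)\right)^{3} = \left(\frac{1872}{25}\right)^{3} = \frac{6560206848}{15625}$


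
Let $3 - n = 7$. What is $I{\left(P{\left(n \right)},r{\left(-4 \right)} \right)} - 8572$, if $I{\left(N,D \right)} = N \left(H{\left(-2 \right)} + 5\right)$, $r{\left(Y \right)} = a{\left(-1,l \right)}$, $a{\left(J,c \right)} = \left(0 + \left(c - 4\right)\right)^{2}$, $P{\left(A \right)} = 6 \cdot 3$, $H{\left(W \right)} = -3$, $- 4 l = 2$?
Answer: $-8536$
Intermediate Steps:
$l = - \frac{1}{2}$ ($l = \left(- \frac{1}{4}\right) 2 = - \frac{1}{2} \approx -0.5$)
$n = -4$ ($n = 3 - 7 = -4$)
$P{\left(A \right)} = 18$
$a{\left(J,c \right)} = \left(-4 + c\right)^{2}$ ($a{\left(J,c \right)} = \left(0 + \left(-4 + c\right)\right)^{2} = \left(-4 + c\right)^{2}$)
$r{\left(Y \right)} = \frac{81}{4}$ ($r{\left(Y \right)} = \left(-4 - \frac{1}{2}\right)^{2} = \left(- \frac{9}{2}\right)^{2} = \frac{81}{4}$)
$I{\left(N,D \right)} = 2 N$ ($I{\left(N,D \right)} = N \left(-3 + 5\right) = N 2 = 2 N$)
$I{\left(P{\left(n \right)},r{\left(-4 \right)} \right)} - 8572 = 2 \cdot 18 - 8572 = 36 - 8572 = -8536$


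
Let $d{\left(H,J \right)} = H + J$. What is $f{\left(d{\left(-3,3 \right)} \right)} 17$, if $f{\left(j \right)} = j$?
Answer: $0$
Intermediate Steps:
$f{\left(d{\left(-3,3 \right)} \right)} 17 = \left(-3 + 3\right) 17 = 0 \cdot 17 = 0$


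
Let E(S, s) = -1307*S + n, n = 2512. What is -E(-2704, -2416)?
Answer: -3536640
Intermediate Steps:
E(S, s) = 2512 - 1307*S (E(S, s) = -1307*S + 2512 = 2512 - 1307*S)
-E(-2704, -2416) = -(2512 - 1307*(-2704)) = -(2512 + 3534128) = -1*3536640 = -3536640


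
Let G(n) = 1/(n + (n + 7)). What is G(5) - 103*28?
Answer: -49027/17 ≈ -2883.9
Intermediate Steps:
G(n) = 1/(7 + 2*n) (G(n) = 1/(n + (7 + n)) = 1/(7 + 2*n))
G(5) - 103*28 = 1/(7 + 2*5) - 103*28 = 1/(7 + 10) - 2884 = 1/17 - 2884 = -49027/17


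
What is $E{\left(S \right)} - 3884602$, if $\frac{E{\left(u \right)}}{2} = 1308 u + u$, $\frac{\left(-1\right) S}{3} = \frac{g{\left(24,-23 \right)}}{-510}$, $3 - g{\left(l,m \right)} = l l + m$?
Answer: $-3893072$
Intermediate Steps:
$g{\left(l,m \right)} = 3 - m - l^{2}$ ($g{\left(l,m \right)} = 3 - \left(l l + m\right) = 3 - \left(l^{2} + m\right) = 3 - \left(m + l^{2}\right) = 3 - m - l^{2}$)
$S = - \frac{55}{17}$ ($S = - 3 \frac{3 - -23 - 24^{2}}{-510} = - 3 \left(3 + 23 - 576\right) \left(- \frac{1}{510}\right) = - 3 \left(\left(-550\right) \left(- \frac{1}{510}\right)\right) = \left(-3\right) \frac{55}{51} = - \frac{55}{17} \approx -3.2353$)
$E{\left(u \right)} = 2618 u$ ($E{\left(u \right)} = 2 \left(1308 u + u\right) = 2 \cdot 1309 u = 2618 u$)
$E{\left(S \right)} - 3884602 = 2618 \left(- \frac{55}{17}\right) - 3884602 = -8470 - 3884602 = -3893072$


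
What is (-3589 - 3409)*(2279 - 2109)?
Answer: -1189660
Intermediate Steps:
(-3589 - 3409)*(2279 - 2109) = -6998*170 = -1189660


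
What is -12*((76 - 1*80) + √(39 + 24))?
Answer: 48 - 36*√7 ≈ -47.247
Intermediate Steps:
-12*((76 - 1*80) + √(39 + 24)) = -12*((76 - 80) + √63) = -12*(-4 + 3*√7) = 48 - 36*√7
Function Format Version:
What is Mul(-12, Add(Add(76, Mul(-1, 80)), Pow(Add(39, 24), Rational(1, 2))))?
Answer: Add(48, Mul(-36, Pow(7, Rational(1, 2)))) ≈ -47.247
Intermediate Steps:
Mul(-12, Add(Add(76, Mul(-1, 80)), Pow(Add(39, 24), Rational(1, 2)))) = Mul(-12, Add(Add(76, -80), Pow(63, Rational(1, 2)))) = Mul(-12, Add(-4, Mul(3, Pow(7, Rational(1, 2))))) = Add(48, Mul(-36, Pow(7, Rational(1, 2))))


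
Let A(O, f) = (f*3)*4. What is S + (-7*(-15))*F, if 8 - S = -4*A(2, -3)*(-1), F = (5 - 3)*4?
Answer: 992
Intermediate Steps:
A(O, f) = 12*f (A(O, f) = (3*f)*4 = 12*f)
F = 8 (F = 2*4 = 8)
S = 152 (S = 8 - (-48*(-3))*(-1) = 8 - (-4*(-36))*(-1) = 8 - 144*(-1) = 8 - 1*(-144) = 8 + 144 = 152)
S + (-7*(-15))*F = 152 - 7*(-15)*8 = 152 + 105*8 = 152 + 840 = 992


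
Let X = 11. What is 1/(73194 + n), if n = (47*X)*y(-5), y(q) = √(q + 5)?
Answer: 1/73194 ≈ 1.3662e-5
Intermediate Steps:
y(q) = √(5 + q)
n = 0 (n = (47*11)*√(5 - 5) = 517*√0 = 517*0 = 0)
1/(73194 + n) = 1/(73194 + 0) = 1/73194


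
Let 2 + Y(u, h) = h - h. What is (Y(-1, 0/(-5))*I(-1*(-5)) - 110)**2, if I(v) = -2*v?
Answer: 8100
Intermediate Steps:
Y(u, h) = -2 (Y(u, h) = -2 + (h - h) = -2 + 0 = -2)
(Y(-1, 0/(-5))*I(-1*(-5)) - 110)**2 = (-(-4)*(-1*(-5)) - 110)**2 = (-(-4)*5 - 110)**2 = (-2*(-10) - 110)**2 = (20 - 110)**2 = (-90)**2 = 8100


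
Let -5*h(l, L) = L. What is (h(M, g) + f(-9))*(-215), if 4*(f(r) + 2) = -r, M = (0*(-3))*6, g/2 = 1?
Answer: 129/4 ≈ 32.250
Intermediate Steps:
g = 2 (g = 2*1 = 2)
M = 0 (M = 0*6 = 0)
f(r) = -2 - r/4 (f(r) = -2 + (-r)/4 = -2 - r/4)
h(l, L) = -L/5
(h(M, g) + f(-9))*(-215) = (-1/5*2 + (-2 - 1/4*(-9)))*(-215) = (-2/5 + (-2 + 9/4))*(-215) = (-2/5 + 1/4)*(-215) = -3/20*(-215) = 129/4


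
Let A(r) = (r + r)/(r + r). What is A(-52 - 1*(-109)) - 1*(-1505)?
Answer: 1506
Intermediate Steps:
A(r) = 1 (A(r) = (2*r)/((2*r)) = (2*r)*(1/(2*r)) = 1)
A(-52 - 1*(-109)) - 1*(-1505) = 1 - 1*(-1505) = 1 + 1505 = 1506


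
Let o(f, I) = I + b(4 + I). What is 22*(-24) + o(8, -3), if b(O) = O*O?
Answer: -530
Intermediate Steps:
b(O) = O²
o(f, I) = I + (4 + I)²
22*(-24) + o(8, -3) = 22*(-24) + (-3 + (4 - 3)²) = -528 + (-3 + 1²) = -528 + (-3 + 1) = -528 - 2 = -530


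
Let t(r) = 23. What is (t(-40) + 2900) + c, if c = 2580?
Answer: 5503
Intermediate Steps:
(t(-40) + 2900) + c = (23 + 2900) + 2580 = 2923 + 2580 = 5503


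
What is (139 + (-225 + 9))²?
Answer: 5929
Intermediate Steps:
(139 + (-225 + 9))² = (139 - 216)² = (-77)² = 5929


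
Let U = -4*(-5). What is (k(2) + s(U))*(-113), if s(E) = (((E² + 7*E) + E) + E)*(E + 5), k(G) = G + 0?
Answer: -1638726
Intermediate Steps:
k(G) = G
U = 20
s(E) = (5 + E)*(E² + 9*E) (s(E) = ((E² + 8*E) + E)*(5 + E) = (E² + 9*E)*(5 + E) = (5 + E)*(E² + 9*E))
(k(2) + s(U))*(-113) = (2 + 20*(45 + 20² + 14*20))*(-113) = (2 + 20*(45 + 400 + 280))*(-113) = (2 + 20*725)*(-113) = (2 + 14500)*(-113) = 14502*(-113) = -1638726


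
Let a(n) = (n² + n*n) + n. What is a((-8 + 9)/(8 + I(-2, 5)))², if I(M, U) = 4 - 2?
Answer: 9/625 ≈ 0.014400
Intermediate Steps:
I(M, U) = 2
a(n) = n + 2*n² (a(n) = (n² + n²) + n = 2*n² + n = n + 2*n²)
a((-8 + 9)/(8 + I(-2, 5)))² = (((-8 + 9)/(8 + 2))*(1 + 2*((-8 + 9)/(8 + 2))))² = ((1/10)*(1 + 2*(1/10)))² = ((1*(⅒))*(1 + 2*(1*(⅒))))² = ((1 + 2*(⅒))/10)² = ((1 + ⅕)/10)² = ((⅒)*(6/5))² = (3/25)² = 9/625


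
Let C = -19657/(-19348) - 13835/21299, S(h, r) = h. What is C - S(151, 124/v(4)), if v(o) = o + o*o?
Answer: -62075055989/412093052 ≈ -150.63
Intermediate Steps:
v(o) = o + o²
C = 150994863/412093052 (C = -19657*(-1/19348) - 13835*1/21299 = 19657/19348 - 13835/21299 = 150994863/412093052 ≈ 0.36641)
C - S(151, 124/v(4)) = 150994863/412093052 - 1*151 = 150994863/412093052 - 151 = -62075055989/412093052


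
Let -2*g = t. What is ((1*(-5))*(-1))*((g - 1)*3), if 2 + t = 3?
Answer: -45/2 ≈ -22.500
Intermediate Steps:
t = 1 (t = -2 + 3 = 1)
g = -½ (g = -½*1 = -½ ≈ -0.50000)
((1*(-5))*(-1))*((g - 1)*3) = ((1*(-5))*(-1))*((-½ - 1)*3) = (-5*(-1))*(-3/2*3) = 5*(-9/2) = -45/2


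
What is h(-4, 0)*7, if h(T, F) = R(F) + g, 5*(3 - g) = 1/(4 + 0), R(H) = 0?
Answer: 413/20 ≈ 20.650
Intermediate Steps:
g = 59/20 (g = 3 - 1/(5*(4 + 0)) = 3 - 1/5/4 = 3 - 1/5*1/4 = 3 - 1/20 = 59/20 ≈ 2.9500)
h(T, F) = 59/20 (h(T, F) = 0 + 59/20 = 59/20)
h(-4, 0)*7 = (59/20)*7 = 413/20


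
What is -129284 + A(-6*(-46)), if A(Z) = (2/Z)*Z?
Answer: -129282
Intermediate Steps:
A(Z) = 2
-129284 + A(-6*(-46)) = -129284 + 2 = -129282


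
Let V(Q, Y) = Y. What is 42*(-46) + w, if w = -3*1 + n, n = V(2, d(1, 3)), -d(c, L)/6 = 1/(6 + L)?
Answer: -5807/3 ≈ -1935.7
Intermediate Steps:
d(c, L) = -6/(6 + L)
n = -⅔ (n = -6/(6 + 3) = -6/9 = -6*⅑ = -⅔ ≈ -0.66667)
w = -11/3 (w = -3*1 - ⅔ = -3 - ⅔ = -11/3 ≈ -3.6667)
42*(-46) + w = 42*(-46) - 11/3 = -1932 - 11/3 = -5807/3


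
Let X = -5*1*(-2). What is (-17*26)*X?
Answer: -4420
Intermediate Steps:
X = 10 (X = -5*(-2) = 10)
(-17*26)*X = -17*26*10 = -442*10 = -4420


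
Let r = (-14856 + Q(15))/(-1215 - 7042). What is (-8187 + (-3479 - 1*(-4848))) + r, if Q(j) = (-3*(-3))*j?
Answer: -56281505/8257 ≈ -6816.2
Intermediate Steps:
Q(j) = 9*j
r = 14721/8257 (r = (-14856 + 9*15)/(-1215 - 7042) = (-14856 + 135)/(-8257) = -14721*(-1/8257) = 14721/8257 ≈ 1.7829)
(-8187 + (-3479 - 1*(-4848))) + r = (-8187 + (-3479 - 1*(-4848))) + 14721/8257 = (-8187 + (-3479 + 4848)) + 14721/8257 = (-8187 + 1369) + 14721/8257 = -6818 + 14721/8257 = -56281505/8257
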